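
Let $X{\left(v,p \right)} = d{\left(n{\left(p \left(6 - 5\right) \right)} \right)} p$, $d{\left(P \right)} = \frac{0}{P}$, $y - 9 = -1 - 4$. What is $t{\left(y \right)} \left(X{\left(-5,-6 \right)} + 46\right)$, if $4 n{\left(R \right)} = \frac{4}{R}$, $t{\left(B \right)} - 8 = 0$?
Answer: $368$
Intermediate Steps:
$y = 4$ ($y = 9 - 5 = 4$)
$t{\left(B \right)} = 8$ ($t{\left(B \right)} = 8 + 0 = 8$)
$n{\left(R \right)} = \frac{1}{R}$ ($n{\left(R \right)} = \frac{4 \frac{1}{R}}{4} = \frac{1}{R}$)
$d{\left(P \right)} = 0$
$X{\left(v,p \right)} = 0$ ($X{\left(v,p \right)} = 0 p = 0$)
$t{\left(y \right)} \left(X{\left(-5,-6 \right)} + 46\right) = 8 \left(0 + 46\right) = 8 \cdot 46 = 368$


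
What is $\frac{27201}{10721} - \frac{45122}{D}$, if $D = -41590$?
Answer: $\frac{807521276}{222943195} \approx 3.6221$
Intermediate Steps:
$\frac{27201}{10721} - \frac{45122}{D} = \frac{27201}{10721} - \frac{45122}{-41590} = 27201 \cdot \frac{1}{10721} - - \frac{22561}{20795} = \frac{27201}{10721} + \frac{22561}{20795} = \frac{807521276}{222943195}$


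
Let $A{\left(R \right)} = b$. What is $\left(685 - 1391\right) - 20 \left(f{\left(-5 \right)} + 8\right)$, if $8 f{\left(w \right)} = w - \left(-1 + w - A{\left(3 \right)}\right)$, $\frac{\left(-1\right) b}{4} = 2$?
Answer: $- \frac{1697}{2} \approx -848.5$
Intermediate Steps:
$b = -8$ ($b = \left(-4\right) 2 = -8$)
$A{\left(R \right)} = -8$
$f{\left(w \right)} = - \frac{7}{8}$ ($f{\left(w \right)} = \frac{w - \left(7 + w\right)}{8} = \frac{1}{8} \left(-7\right) = - \frac{7}{8}$)
$\left(685 - 1391\right) - 20 \left(f{\left(-5 \right)} + 8\right) = \left(685 - 1391\right) - 20 \left(- \frac{7}{8} + 8\right) = -706 - \frac{285}{2} = - \frac{1697}{2}$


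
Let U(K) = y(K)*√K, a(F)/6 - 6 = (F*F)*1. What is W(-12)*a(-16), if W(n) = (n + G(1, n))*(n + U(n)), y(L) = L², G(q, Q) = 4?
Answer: 150912 - 3621888*I*√3 ≈ 1.5091e+5 - 6.2733e+6*I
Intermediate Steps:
a(F) = 36 + 6*F² (a(F) = 36 + 6*((F*F)*1) = 36 + 6*(F²*1) = 36 + 6*F²)
U(K) = K^(5/2) (U(K) = K²*√K = K^(5/2))
W(n) = (4 + n)*(n + n^(5/2)) (W(n) = (n + 4)*(n + n^(5/2)) = (4 + n)*(n + n^(5/2)))
W(-12)*a(-16) = ((-12)² + (-12)^(7/2) + 4*(-12) + 4*(-12)^(5/2))*(36 + 6*(-16)²) = (144 - 3456*I*√3 - 48 + 4*(288*I*√3))*(36 + 6*256) = (144 - 3456*I*√3 - 48 + 1152*I*√3)*(36 + 1536) = (96 - 2304*I*√3)*1572 = 150912 - 3621888*I*√3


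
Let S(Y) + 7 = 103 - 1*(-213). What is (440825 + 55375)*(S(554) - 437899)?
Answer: -217132158000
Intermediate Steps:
S(Y) = 309 (S(Y) = -7 + (103 - 1*(-213)) = -7 + (103 + 213) = -7 + 316 = 309)
(440825 + 55375)*(S(554) - 437899) = (440825 + 55375)*(309 - 437899) = 496200*(-437590) = -217132158000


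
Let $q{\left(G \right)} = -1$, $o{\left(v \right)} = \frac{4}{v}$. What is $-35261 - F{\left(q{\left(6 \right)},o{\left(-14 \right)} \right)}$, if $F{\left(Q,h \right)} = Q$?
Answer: $-35260$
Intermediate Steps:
$-35261 - F{\left(q{\left(6 \right)},o{\left(-14 \right)} \right)} = -35261 - -1 = -35261 + 1 = -35260$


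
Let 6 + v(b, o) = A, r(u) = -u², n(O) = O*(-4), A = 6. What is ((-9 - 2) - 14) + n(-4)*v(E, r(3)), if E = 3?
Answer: -25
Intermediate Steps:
n(O) = -4*O
v(b, o) = 0 (v(b, o) = -6 + 6 = 0)
((-9 - 2) - 14) + n(-4)*v(E, r(3)) = ((-9 - 2) - 14) - 4*(-4)*0 = (-11 - 14) + 16*0 = -25 + 0 = -25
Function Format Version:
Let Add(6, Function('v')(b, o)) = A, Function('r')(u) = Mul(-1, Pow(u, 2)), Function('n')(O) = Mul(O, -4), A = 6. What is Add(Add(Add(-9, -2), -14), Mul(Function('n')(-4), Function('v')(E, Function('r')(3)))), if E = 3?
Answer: -25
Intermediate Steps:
Function('n')(O) = Mul(-4, O)
Function('v')(b, o) = 0 (Function('v')(b, o) = Add(-6, 6) = 0)
Add(Add(Add(-9, -2), -14), Mul(Function('n')(-4), Function('v')(E, Function('r')(3)))) = Add(Add(Add(-9, -2), -14), Mul(Mul(-4, -4), 0)) = Add(Add(-11, -14), Mul(16, 0)) = Add(-25, 0) = -25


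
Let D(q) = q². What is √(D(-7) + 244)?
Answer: √293 ≈ 17.117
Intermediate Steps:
√(D(-7) + 244) = √((-7)² + 244) = √(49 + 244) = √293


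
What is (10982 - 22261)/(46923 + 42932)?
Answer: -11279/89855 ≈ -0.12552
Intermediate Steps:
(10982 - 22261)/(46923 + 42932) = -11279/89855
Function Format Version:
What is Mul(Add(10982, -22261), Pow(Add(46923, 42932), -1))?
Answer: Rational(-11279, 89855) ≈ -0.12552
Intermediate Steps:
Mul(Add(10982, -22261), Pow(Add(46923, 42932), -1)) = Mul(-11279, Pow(89855, -1)) = Mul(-11279, Rational(1, 89855)) = Rational(-11279, 89855)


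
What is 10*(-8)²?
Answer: 640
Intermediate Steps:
10*(-8)² = 10*64 = 640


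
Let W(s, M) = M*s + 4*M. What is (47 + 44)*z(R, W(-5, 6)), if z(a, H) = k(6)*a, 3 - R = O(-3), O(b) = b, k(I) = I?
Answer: 3276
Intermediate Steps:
W(s, M) = 4*M + M*s
R = 6 (R = 3 - 1*(-3) = 3 + 3 = 6)
z(a, H) = 6*a
(47 + 44)*z(R, W(-5, 6)) = (47 + 44)*(6*6) = 91*36 = 3276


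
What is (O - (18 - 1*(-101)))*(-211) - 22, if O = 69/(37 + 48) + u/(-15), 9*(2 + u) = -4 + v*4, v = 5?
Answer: 57174398/2295 ≈ 24913.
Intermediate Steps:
u = -2/9 (u = -2 + (-4 + 5*4)/9 = -2 + (-4 + 20)/9 = -2 + (⅑)*16 = -2 + 16/9 = -2/9 ≈ -0.22222)
O = 1897/2295 (O = 69/(37 + 48) - 2/9/(-15) = 69/85 - 2/9*(-1/15) = 69*(1/85) + 2/135 = 69/85 + 2/135 = 1897/2295 ≈ 0.82658)
(O - (18 - 1*(-101)))*(-211) - 22 = (1897/2295 - (18 - 1*(-101)))*(-211) - 22 = (1897/2295 - (18 + 101))*(-211) - 22 = (1897/2295 - 1*119)*(-211) - 22 = (1897/2295 - 119)*(-211) - 22 = -271208/2295*(-211) - 22 = 57224888/2295 - 22 = 57174398/2295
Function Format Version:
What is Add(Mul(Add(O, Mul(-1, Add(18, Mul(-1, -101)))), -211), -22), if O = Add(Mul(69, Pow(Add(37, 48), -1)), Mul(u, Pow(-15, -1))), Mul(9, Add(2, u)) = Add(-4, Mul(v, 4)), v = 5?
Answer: Rational(57174398, 2295) ≈ 24913.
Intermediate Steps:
u = Rational(-2, 9) (u = Add(-2, Mul(Rational(1, 9), Add(-4, Mul(5, 4)))) = Add(-2, Mul(Rational(1, 9), Add(-4, 20))) = Add(-2, Mul(Rational(1, 9), 16)) = Add(-2, Rational(16, 9)) = Rational(-2, 9) ≈ -0.22222)
O = Rational(1897, 2295) (O = Add(Mul(69, Pow(Add(37, 48), -1)), Mul(Rational(-2, 9), Pow(-15, -1))) = Add(Mul(69, Pow(85, -1)), Mul(Rational(-2, 9), Rational(-1, 15))) = Add(Mul(69, Rational(1, 85)), Rational(2, 135)) = Add(Rational(69, 85), Rational(2, 135)) = Rational(1897, 2295) ≈ 0.82658)
Add(Mul(Add(O, Mul(-1, Add(18, Mul(-1, -101)))), -211), -22) = Add(Mul(Add(Rational(1897, 2295), Mul(-1, Add(18, Mul(-1, -101)))), -211), -22) = Add(Mul(Add(Rational(1897, 2295), Mul(-1, Add(18, 101))), -211), -22) = Add(Mul(Add(Rational(1897, 2295), Mul(-1, 119)), -211), -22) = Add(Mul(Add(Rational(1897, 2295), -119), -211), -22) = Add(Mul(Rational(-271208, 2295), -211), -22) = Add(Rational(57224888, 2295), -22) = Rational(57174398, 2295)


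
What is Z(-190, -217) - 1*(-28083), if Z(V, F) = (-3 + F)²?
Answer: 76483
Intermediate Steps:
Z(-190, -217) - 1*(-28083) = (-3 - 217)² - 1*(-28083) = (-220)² + 28083 = 48400 + 28083 = 76483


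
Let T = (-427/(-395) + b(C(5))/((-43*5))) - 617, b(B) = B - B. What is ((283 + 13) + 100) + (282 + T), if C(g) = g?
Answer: 24522/395 ≈ 62.081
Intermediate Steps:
b(B) = 0
T = -243288/395 (T = (-427/(-395) + 0/((-43*5))) - 617 = (-427*(-1/395) + 0/(-215)) - 617 = (427/395 + 0*(-1/215)) - 617 = (427/395 + 0) - 617 = 427/395 - 617 = -243288/395 ≈ -615.92)
((283 + 13) + 100) + (282 + T) = ((283 + 13) + 100) + (282 - 243288/395) = (296 + 100) - 131898/395 = 396 - 131898/395 = 24522/395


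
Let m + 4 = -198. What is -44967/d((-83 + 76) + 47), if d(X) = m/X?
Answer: 899340/101 ≈ 8904.4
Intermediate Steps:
m = -202 (m = -4 - 198 = -202)
d(X) = -202/X
-44967/d((-83 + 76) + 47) = -44967/((-202/((-83 + 76) + 47))) = -44967/((-202/(-7 + 47))) = -44967/((-202/40)) = -44967/((-202*1/40)) = -44967/(-101/20) = -44967*(-20/101) = 899340/101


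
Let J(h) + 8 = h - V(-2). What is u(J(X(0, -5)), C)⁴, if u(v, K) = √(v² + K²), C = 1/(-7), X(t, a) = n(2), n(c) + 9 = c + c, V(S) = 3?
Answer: 157377025/2401 ≈ 65547.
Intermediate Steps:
n(c) = -9 + 2*c (n(c) = -9 + (c + c) = -9 + 2*c)
X(t, a) = -5 (X(t, a) = -9 + 2*2 = -9 + 4 = -5)
C = -⅐ ≈ -0.14286
J(h) = -11 + h (J(h) = -8 + (h - 1*3) = -8 + (h - 3) = -8 + (-3 + h) = -11 + h)
u(v, K) = √(K² + v²)
u(J(X(0, -5)), C)⁴ = (√((-⅐)² + (-11 - 5)²))⁴ = (√(1/49 + (-16)²))⁴ = (√(1/49 + 256))⁴ = (√(12545/49))⁴ = (√12545/7)⁴ = 157377025/2401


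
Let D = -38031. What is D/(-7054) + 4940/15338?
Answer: 309083119/54097126 ≈ 5.7135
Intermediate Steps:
D/(-7054) + 4940/15338 = -38031/(-7054) + 4940/15338 = -38031*(-1/7054) + 4940*(1/15338) = 38031/7054 + 2470/7669 = 309083119/54097126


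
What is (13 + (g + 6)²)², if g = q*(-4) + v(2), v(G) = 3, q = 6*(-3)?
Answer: 43217476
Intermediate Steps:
q = -18
g = 75 (g = -18*(-4) + 3 = 72 + 3 = 75)
(13 + (g + 6)²)² = (13 + (75 + 6)²)² = (13 + 81²)² = (13 + 6561)² = 6574² = 43217476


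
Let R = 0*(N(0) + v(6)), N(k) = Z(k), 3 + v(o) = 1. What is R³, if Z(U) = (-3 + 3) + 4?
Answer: 0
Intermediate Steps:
v(o) = -2 (v(o) = -3 + 1 = -2)
Z(U) = 4 (Z(U) = 0 + 4 = 4)
N(k) = 4
R = 0 (R = 0*(4 - 2) = 0*2 = 0)
R³ = 0³ = 0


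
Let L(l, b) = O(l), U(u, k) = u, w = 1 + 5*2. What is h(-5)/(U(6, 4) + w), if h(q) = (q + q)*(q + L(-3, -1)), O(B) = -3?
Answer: 80/17 ≈ 4.7059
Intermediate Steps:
w = 11 (w = 1 + 10 = 11)
L(l, b) = -3
h(q) = 2*q*(-3 + q) (h(q) = (q + q)*(q - 3) = (2*q)*(-3 + q) = 2*q*(-3 + q))
h(-5)/(U(6, 4) + w) = (2*(-5)*(-3 - 5))/(6 + 11) = (2*(-5)*(-8))/17 = 80*(1/17) = 80/17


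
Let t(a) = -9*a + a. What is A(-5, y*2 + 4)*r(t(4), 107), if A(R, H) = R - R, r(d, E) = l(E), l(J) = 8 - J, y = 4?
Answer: 0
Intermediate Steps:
t(a) = -8*a
r(d, E) = 8 - E
A(R, H) = 0
A(-5, y*2 + 4)*r(t(4), 107) = 0*(8 - 1*107) = 0*(8 - 107) = 0*(-99) = 0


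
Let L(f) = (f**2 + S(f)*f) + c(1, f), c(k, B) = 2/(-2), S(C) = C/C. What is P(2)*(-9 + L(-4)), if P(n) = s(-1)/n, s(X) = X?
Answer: -1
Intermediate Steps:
S(C) = 1
c(k, B) = -1 (c(k, B) = 2*(-1/2) = -1)
L(f) = -1 + f + f**2 (L(f) = (f**2 + 1*f) - 1 = (f**2 + f) - 1 = (f + f**2) - 1 = -1 + f + f**2)
P(n) = -1/n
P(2)*(-9 + L(-4)) = (-1/2)*(-9 + (-1 - 4 + (-4)**2)) = (-1*1/2)*(-9 + (-1 - 4 + 16)) = -(-9 + 11)/2 = -1/2*2 = -1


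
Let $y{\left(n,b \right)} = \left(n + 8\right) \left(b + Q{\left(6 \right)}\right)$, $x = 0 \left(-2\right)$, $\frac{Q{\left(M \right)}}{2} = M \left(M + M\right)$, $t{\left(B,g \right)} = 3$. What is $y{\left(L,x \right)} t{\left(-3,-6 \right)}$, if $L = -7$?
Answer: $432$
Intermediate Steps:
$Q{\left(M \right)} = 4 M^{2}$ ($Q{\left(M \right)} = 2 M \left(M + M\right) = 2 M 2 M = 2 \cdot 2 M^{2} = 4 M^{2}$)
$x = 0$
$y{\left(n,b \right)} = \left(8 + n\right) \left(144 + b\right)$ ($y{\left(n,b \right)} = \left(n + 8\right) \left(b + 4 \cdot 6^{2}\right) = \left(8 + n\right) \left(b + 4 \cdot 36\right) = \left(8 + n\right) \left(b + 144\right) = \left(8 + n\right) \left(144 + b\right)$)
$y{\left(L,x \right)} t{\left(-3,-6 \right)} = \left(1152 + 8 \cdot 0 + 144 \left(-7\right) + 0 \left(-7\right)\right) 3 = \left(1152 + 0 - 1008 + 0\right) 3 = 144 \cdot 3 = 432$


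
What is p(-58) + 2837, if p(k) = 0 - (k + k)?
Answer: 2953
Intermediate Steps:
p(k) = -2*k (p(k) = 0 - 2*k = -2*k)
p(-58) + 2837 = -2*(-58) + 2837 = 116 + 2837 = 2953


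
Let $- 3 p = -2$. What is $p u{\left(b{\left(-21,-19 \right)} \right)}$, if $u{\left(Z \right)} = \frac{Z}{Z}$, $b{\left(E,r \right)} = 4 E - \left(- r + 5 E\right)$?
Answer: $\frac{2}{3} \approx 0.66667$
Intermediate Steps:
$p = \frac{2}{3}$ ($p = \left(- \frac{1}{3}\right) \left(-2\right) = \frac{2}{3} \approx 0.66667$)
$b{\left(E,r \right)} = r - E$ ($b{\left(E,r \right)} = 4 E - \left(- r + 5 E\right) = r - E$)
$u{\left(Z \right)} = 1$
$p u{\left(b{\left(-21,-19 \right)} \right)} = \frac{2}{3} \cdot 1 = \frac{2}{3}$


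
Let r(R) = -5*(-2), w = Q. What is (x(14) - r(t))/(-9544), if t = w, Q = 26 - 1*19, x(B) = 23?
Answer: -13/9544 ≈ -0.0013621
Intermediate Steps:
Q = 7 (Q = 26 - 19 = 7)
w = 7
t = 7
r(R) = 10
(x(14) - r(t))/(-9544) = (23 - 1*10)/(-9544) = (23 - 10)*(-1/9544) = 13*(-1/9544) = -13/9544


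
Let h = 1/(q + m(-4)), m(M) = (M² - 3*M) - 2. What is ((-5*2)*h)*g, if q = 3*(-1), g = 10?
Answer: -100/23 ≈ -4.3478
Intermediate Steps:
q = -3
m(M) = -2 + M² - 3*M
h = 1/23 (h = 1/(-3 + (-2 + (-4)² - 3*(-4))) = 1/(-3 + (-2 + 16 + 12)) = 1/(-3 + 26) = 1/23 ≈ 0.043478)
((-5*2)*h)*g = (-5*2*(1/23))*10 = -10*1/23*10 = -10/23*10 = -100/23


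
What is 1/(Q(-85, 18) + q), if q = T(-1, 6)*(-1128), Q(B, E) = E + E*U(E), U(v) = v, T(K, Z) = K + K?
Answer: 1/2598 ≈ 0.00038491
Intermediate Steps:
T(K, Z) = 2*K
Q(B, E) = E + E**2 (Q(B, E) = E + E*E = E + E**2)
q = 2256 (q = (2*(-1))*(-1128) = -2*(-1128) = 2256)
1/(Q(-85, 18) + q) = 1/(18*(1 + 18) + 2256) = 1/(18*19 + 2256) = 1/(342 + 2256) = 1/2598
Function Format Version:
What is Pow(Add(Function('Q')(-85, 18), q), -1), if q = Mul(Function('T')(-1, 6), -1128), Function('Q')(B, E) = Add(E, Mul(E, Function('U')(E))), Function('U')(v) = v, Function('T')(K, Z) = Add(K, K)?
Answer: Rational(1, 2598) ≈ 0.00038491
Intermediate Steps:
Function('T')(K, Z) = Mul(2, K)
Function('Q')(B, E) = Add(E, Pow(E, 2)) (Function('Q')(B, E) = Add(E, Mul(E, E)) = Add(E, Pow(E, 2)))
q = 2256 (q = Mul(Mul(2, -1), -1128) = Mul(-2, -1128) = 2256)
Pow(Add(Function('Q')(-85, 18), q), -1) = Pow(Add(Mul(18, Add(1, 18)), 2256), -1) = Pow(Add(Mul(18, 19), 2256), -1) = Pow(Add(342, 2256), -1) = Pow(2598, -1) = Rational(1, 2598)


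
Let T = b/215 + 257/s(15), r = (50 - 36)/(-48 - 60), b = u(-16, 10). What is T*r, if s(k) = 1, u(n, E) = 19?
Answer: -193459/5805 ≈ -33.326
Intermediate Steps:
b = 19
r = -7/54 (r = 14/(-108) = 14*(-1/108) = -7/54 ≈ -0.12963)
T = 55274/215 (T = 19/215 + 257/1 = 19*(1/215) + 257*1 = 19/215 + 257 = 55274/215 ≈ 257.09)
T*r = (55274/215)*(-7/54) = -193459/5805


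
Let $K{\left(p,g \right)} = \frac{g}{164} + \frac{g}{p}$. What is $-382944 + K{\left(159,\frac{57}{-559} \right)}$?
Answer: $- \frac{1860659035769}{4858828} \approx -3.8294 \cdot 10^{5}$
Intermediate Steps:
$K{\left(p,g \right)} = \frac{g}{164} + \frac{g}{p}$ ($K{\left(p,g \right)} = g \frac{1}{164} + \frac{g}{p} = \frac{g}{164} + \frac{g}{p}$)
$-382944 + K{\left(159,\frac{57}{-559} \right)} = -382944 + \left(\frac{57 \frac{1}{-559}}{164} + \frac{57 \frac{1}{-559}}{159}\right) = -382944 + \left(\frac{57 \left(- \frac{1}{559}\right)}{164} + 57 \left(- \frac{1}{559}\right) \frac{1}{159}\right) = -382944 + \left(\frac{1}{164} \left(- \frac{57}{559}\right) - \frac{19}{29627}\right) = -382944 - \frac{6137}{4858828} = - \frac{1860659035769}{4858828}$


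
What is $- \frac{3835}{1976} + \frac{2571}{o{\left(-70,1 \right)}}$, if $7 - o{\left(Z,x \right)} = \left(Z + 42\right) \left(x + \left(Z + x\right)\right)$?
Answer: $- \frac{950407}{288344} \approx -3.2961$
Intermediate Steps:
$o{\left(Z,x \right)} = 7 - \left(42 + Z\right) \left(Z + 2 x\right)$ ($o{\left(Z,x \right)} = 7 - \left(Z + 42\right) \left(x + \left(Z + x\right)\right) = 7 - \left(42 + Z\right) \left(Z + 2 x\right)$)
$- \frac{3835}{1976} + \frac{2571}{o{\left(-70,1 \right)}} = - \frac{3835}{1976} + \frac{2571}{7 - \left(-70\right)^{2} - 84 - -2940 - \left(-140\right) 1} = \left(-3835\right) \frac{1}{1976} + \frac{2571}{7 - 4900 - 84 + 2940 + 140} = - \frac{295}{152} + \frac{2571}{7 - 4900 - 84 + 2940 + 140} = - \frac{295}{152} + \frac{2571}{-1897} = - \frac{295}{152} + 2571 \left(- \frac{1}{1897}\right) = - \frac{295}{152} - \frac{2571}{1897} = - \frac{950407}{288344}$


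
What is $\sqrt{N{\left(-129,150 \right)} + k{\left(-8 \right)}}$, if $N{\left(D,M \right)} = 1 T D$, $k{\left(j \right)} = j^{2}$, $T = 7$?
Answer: $i \sqrt{839} \approx 28.965 i$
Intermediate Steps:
$N{\left(D,M \right)} = 7 D$ ($N{\left(D,M \right)} = 1 \cdot 7 D = 7 D$)
$\sqrt{N{\left(-129,150 \right)} + k{\left(-8 \right)}} = \sqrt{7 \left(-129\right) + \left(-8\right)^{2}} = \sqrt{-903 + 64} = \sqrt{-839} = i \sqrt{839}$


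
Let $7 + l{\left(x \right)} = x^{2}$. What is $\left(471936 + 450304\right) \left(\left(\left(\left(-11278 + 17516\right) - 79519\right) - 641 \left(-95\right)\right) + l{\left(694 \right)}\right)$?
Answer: $432754664320$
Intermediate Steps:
$l{\left(x \right)} = -7 + x^{2}$
$\left(471936 + 450304\right) \left(\left(\left(\left(-11278 + 17516\right) - 79519\right) - 641 \left(-95\right)\right) + l{\left(694 \right)}\right) = \left(471936 + 450304\right) \left(\left(\left(\left(-11278 + 17516\right) - 79519\right) - 641 \left(-95\right)\right) - \left(7 - 694^{2}\right)\right) = 922240 \left(\left(\left(6238 - 79519\right) - -60895\right) + \left(-7 + 481636\right)\right) = 922240 \left(\left(-73281 + 60895\right) + 481629\right) = 922240 \left(-12386 + 481629\right) = 922240 \cdot 469243 = 432754664320$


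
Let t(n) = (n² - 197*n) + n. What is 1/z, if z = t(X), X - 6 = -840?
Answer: 1/859020 ≈ 1.1641e-6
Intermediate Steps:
X = -834 (X = 6 - 840 = -834)
t(n) = n² - 196*n
z = 859020 (z = -834*(-196 - 834) = -834*(-1030) = 859020)
1/z = 1/859020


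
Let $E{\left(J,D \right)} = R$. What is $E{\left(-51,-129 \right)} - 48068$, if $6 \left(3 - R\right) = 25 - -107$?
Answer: $-48087$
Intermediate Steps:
$R = -19$ ($R = 3 - \frac{25 - -107}{6} = 3 - \frac{25 + 107}{6} = 3 - 22 = -19$)
$E{\left(J,D \right)} = -19$
$E{\left(-51,-129 \right)} - 48068 = -19 - 48068 = -48087$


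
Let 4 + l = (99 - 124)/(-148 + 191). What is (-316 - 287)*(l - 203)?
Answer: 5382378/43 ≈ 1.2517e+5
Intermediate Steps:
l = -197/43 (l = -4 + (99 - 124)/(-148 + 191) = -4 - 25/43 = -197/43 ≈ -4.5814)
(-316 - 287)*(l - 203) = (-316 - 287)*(-197/43 - 203) = -603*(-8926/43) = 5382378/43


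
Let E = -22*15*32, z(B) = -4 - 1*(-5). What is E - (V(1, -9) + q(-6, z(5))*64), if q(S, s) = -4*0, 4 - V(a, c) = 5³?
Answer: -10439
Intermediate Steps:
V(a, c) = -121 (V(a, c) = 4 - 1*5³ = 4 - 1*125 = 4 - 125 = -121)
z(B) = 1 (z(B) = -4 + 5 = 1)
q(S, s) = 0
E = -10560 (E = -330*32 = -10560)
E - (V(1, -9) + q(-6, z(5))*64) = -10560 - (-121 + 0*64) = -10560 - (-121 + 0) = -10560 - 1*(-121) = -10560 + 121 = -10439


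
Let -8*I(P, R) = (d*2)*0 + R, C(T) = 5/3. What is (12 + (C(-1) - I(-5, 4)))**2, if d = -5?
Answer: 7225/36 ≈ 200.69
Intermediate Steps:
C(T) = 5/3 (C(T) = 5*(1/3) = 5/3)
I(P, R) = -R/8 (I(P, R) = -(-5*2*0 + R)/8 = -(-10*0 + R)/8 = -(0 + R)/8 = -R/8)
(12 + (C(-1) - I(-5, 4)))**2 = (12 + (5/3 - (-1)*4/8))**2 = (12 + (5/3 - 1*(-1/2)))**2 = (12 + (5/3 + 1/2))**2 = (12 + 13/6)**2 = (85/6)**2 = 7225/36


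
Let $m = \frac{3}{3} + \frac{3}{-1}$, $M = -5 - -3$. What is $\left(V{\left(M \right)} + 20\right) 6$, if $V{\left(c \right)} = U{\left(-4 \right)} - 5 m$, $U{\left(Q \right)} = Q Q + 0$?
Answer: $276$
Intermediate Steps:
$U{\left(Q \right)} = Q^{2}$ ($U{\left(Q \right)} = Q^{2} + 0 = Q^{2}$)
$M = -2$ ($M = -5 + 3 = -2$)
$m = -2$ ($m = 3 \cdot \frac{1}{3} + 3 \left(-1\right) = 1 - 3 = -2$)
$V{\left(c \right)} = 26$ ($V{\left(c \right)} = \left(-4\right)^{2} - -10 = 16 + 10 = 26$)
$\left(V{\left(M \right)} + 20\right) 6 = \left(26 + 20\right) 6 = 46 \cdot 6 = 276$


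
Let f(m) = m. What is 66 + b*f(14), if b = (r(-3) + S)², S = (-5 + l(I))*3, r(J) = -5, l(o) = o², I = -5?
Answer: 42416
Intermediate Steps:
S = 60 (S = (-5 + (-5)²)*3 = (-5 + 25)*3 = 20*3 = 60)
b = 3025 (b = (-5 + 60)² = 55² = 3025)
66 + b*f(14) = 66 + 3025*14 = 66 + 42350 = 42416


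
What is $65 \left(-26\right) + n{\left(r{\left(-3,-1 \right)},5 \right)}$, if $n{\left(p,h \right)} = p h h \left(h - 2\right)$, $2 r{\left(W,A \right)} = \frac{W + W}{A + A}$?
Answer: $- \frac{3155}{2} \approx -1577.5$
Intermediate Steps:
$r{\left(W,A \right)} = \frac{W}{2 A}$ ($r{\left(W,A \right)} = \frac{\left(W + W\right) \frac{1}{A + A}}{2} = \frac{2 W \frac{1}{2 A}}{2} = \frac{W \frac{1}{A}}{2} = \frac{W}{2 A}$)
$n{\left(p,h \right)} = p h^{2} \left(-2 + h\right)$ ($n{\left(p,h \right)} = h p h \left(-2 + h\right) = p h^{2} \left(-2 + h\right)$)
$65 \left(-26\right) + n{\left(r{\left(-3,-1 \right)},5 \right)} = 65 \left(-26\right) + \frac{1}{2} \left(-3\right) \frac{1}{-1} \cdot 5^{2} \left(-2 + 5\right) = -1690 + \frac{1}{2} \left(-3\right) \left(-1\right) 25 \cdot 3 = -1690 + \frac{3}{2} \cdot 25 \cdot 3 = -1690 + \frac{225}{2} = - \frac{3155}{2}$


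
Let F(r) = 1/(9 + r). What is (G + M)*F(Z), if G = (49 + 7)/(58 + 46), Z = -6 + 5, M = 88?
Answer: 1151/104 ≈ 11.067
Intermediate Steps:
Z = -1
G = 7/13 (G = 56/104 = 56*(1/104) = 7/13 ≈ 0.53846)
(G + M)*F(Z) = (7/13 + 88)/(9 - 1) = (1151/13)/8 = (1151/13)*(⅛) = 1151/104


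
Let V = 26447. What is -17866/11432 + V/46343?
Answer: -262810967/264896588 ≈ -0.99213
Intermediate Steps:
-17866/11432 + V/46343 = -17866/11432 + 26447/46343 = -17866*1/11432 + 26447*(1/46343) = -8933/5716 + 26447/46343 = -262810967/264896588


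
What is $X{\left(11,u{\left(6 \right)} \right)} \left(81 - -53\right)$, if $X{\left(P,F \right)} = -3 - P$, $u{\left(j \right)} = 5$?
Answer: $-1876$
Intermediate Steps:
$X{\left(11,u{\left(6 \right)} \right)} \left(81 - -53\right) = \left(-3 - 11\right) \left(81 - -53\right) = \left(-3 - 11\right) \left(81 + \left(-17 + 70\right)\right) = - 14 \left(81 + 53\right) = \left(-14\right) 134 = -1876$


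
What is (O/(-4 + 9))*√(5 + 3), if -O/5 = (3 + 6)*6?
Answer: -108*√2 ≈ -152.74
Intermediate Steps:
O = -270 (O = -5*(3 + 6)*6 = -45*6 = -5*54 = -270)
(O/(-4 + 9))*√(5 + 3) = (-270/(-4 + 9))*√(5 + 3) = (-270/5)*√8 = ((⅕)*(-270))*(2*√2) = -108*√2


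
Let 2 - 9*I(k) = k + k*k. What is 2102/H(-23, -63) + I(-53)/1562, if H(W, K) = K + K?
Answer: -830470/49203 ≈ -16.878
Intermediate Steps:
H(W, K) = 2*K
I(k) = 2/9 - k/9 - k²/9 (I(k) = 2/9 - (k + k*k)/9 = 2/9 - (k + k²)/9 = 2/9 + (-k/9 - k²/9) = 2/9 - k/9 - k²/9)
2102/H(-23, -63) + I(-53)/1562 = 2102/((2*(-63))) + (2/9 - ⅑*(-53) - ⅑*(-53)²)/1562 = 2102/(-126) + (2/9 + 53/9 - ⅑*2809)*(1/1562) = 2102*(-1/126) + (2/9 + 53/9 - 2809/9)*(1/1562) = -1051/63 - 306*1/1562 = -1051/63 - 153/781 = -830470/49203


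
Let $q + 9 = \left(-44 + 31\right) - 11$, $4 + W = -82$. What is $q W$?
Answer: $2838$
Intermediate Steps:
$W = -86$ ($W = -4 - 82 = -86$)
$q = -33$ ($q = -9 + \left(\left(-44 + 31\right) - 11\right) = -9 - 24 = -33$)
$q W = \left(-33\right) \left(-86\right) = 2838$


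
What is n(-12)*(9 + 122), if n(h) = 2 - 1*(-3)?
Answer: 655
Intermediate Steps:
n(h) = 5 (n(h) = 2 + 3 = 5)
n(-12)*(9 + 122) = 5*(9 + 122) = 5*131 = 655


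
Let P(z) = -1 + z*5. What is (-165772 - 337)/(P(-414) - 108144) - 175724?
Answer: -19367254551/110215 ≈ -1.7572e+5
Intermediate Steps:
P(z) = -1 + 5*z
(-165772 - 337)/(P(-414) - 108144) - 175724 = (-165772 - 337)/((-1 + 5*(-414)) - 108144) - 175724 = -166109/((-1 - 2070) - 108144) - 175724 = -166109/(-2071 - 108144) - 175724 = -166109/(-110215) - 175724 = -166109*(-1/110215) - 175724 = 166109/110215 - 175724 = -19367254551/110215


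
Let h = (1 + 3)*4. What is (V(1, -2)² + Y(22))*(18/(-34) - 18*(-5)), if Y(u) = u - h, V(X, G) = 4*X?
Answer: 33462/17 ≈ 1968.4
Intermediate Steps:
h = 16 (h = 4*4 = 16)
Y(u) = -16 + u (Y(u) = u - 1*16 = u - 16 = -16 + u)
(V(1, -2)² + Y(22))*(18/(-34) - 18*(-5)) = ((4*1)² + (-16 + 22))*(18/(-34) - 18*(-5)) = (4² + 6)*(18*(-1/34) + 90) = (16 + 6)*(-9/17 + 90) = 22*(1521/17) = 33462/17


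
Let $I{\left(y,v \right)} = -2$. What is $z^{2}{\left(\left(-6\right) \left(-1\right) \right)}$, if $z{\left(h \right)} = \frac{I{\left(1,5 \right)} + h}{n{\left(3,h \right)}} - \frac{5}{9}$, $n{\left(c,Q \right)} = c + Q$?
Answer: $\frac{1}{81} \approx 0.012346$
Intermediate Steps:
$n{\left(c,Q \right)} = Q + c$
$z{\left(h \right)} = - \frac{5}{9} + \frac{-2 + h}{3 + h}$ ($z{\left(h \right)} = \frac{-2 + h}{h + 3} - \frac{5}{9} = \frac{-2 + h}{3 + h} - \frac{5}{9} = - \frac{5}{9} + \frac{-2 + h}{3 + h}$)
$z^{2}{\left(\left(-6\right) \left(-1\right) \right)} = \left(\frac{-33 + 4 \left(\left(-6\right) \left(-1\right)\right)}{9 \left(3 - -6\right)}\right)^{2} = \left(\frac{-33 + 4 \cdot 6}{9 \left(3 + 6\right)}\right)^{2} = \left(\frac{-33 + 24}{9 \cdot 9}\right)^{2} = \left(\frac{1}{9} \cdot \frac{1}{9} \left(-9\right)\right)^{2} = \left(- \frac{1}{9}\right)^{2} = \frac{1}{81}$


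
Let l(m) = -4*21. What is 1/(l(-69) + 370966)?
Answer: 1/370882 ≈ 2.6963e-6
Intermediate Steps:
l(m) = -84
1/(l(-69) + 370966) = 1/(-84 + 370966) = 1/370882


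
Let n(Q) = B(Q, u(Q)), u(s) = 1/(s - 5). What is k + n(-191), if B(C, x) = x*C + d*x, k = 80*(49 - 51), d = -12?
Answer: -4451/28 ≈ -158.96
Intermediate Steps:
k = -160 (k = 80*(-2) = -160)
u(s) = 1/(-5 + s)
B(C, x) = -12*x + C*x (B(C, x) = x*C - 12*x = C*x - 12*x = -12*x + C*x)
n(Q) = (-12 + Q)/(-5 + Q)
k + n(-191) = -160 + (-12 - 191)/(-5 - 191) = -160 - 203/(-196) = -160 - 1/196*(-203) = -160 + 29/28 = -4451/28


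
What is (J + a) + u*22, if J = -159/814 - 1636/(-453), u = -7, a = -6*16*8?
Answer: -338720447/368742 ≈ -918.58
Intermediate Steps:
a = -768 (a = -96*8 = -768)
J = 1259677/368742 (J = -159*1/814 - 1636*(-1/453) = -159/814 + 1636/453 = 1259677/368742 ≈ 3.4161)
(J + a) + u*22 = (1259677/368742 - 768) - 7*22 = -281934179/368742 - 154 = -338720447/368742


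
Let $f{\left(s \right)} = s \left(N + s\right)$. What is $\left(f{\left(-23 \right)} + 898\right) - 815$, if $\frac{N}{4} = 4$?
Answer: $244$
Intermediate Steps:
$N = 16$ ($N = 4 \cdot 4 = 16$)
$f{\left(s \right)} = s \left(16 + s\right)$
$\left(f{\left(-23 \right)} + 898\right) - 815 = \left(- 23 \left(16 - 23\right) + 898\right) - 815 = \left(\left(-23\right) \left(-7\right) + 898\right) - 815 = \left(161 + 898\right) - 815 = 1059 - 815 = 244$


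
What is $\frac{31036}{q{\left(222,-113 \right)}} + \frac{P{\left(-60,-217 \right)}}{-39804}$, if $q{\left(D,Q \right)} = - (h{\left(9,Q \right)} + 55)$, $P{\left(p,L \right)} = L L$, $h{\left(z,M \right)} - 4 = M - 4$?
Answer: $\frac{19881061}{37236} \approx 533.92$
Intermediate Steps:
$h{\left(z,M \right)} = M$ ($h{\left(z,M \right)} = 4 + \left(M - 4\right) = 4 + \left(-4 + M\right) = M$)
$P{\left(p,L \right)} = L^{2}$
$q{\left(D,Q \right)} = -55 - Q$ ($q{\left(D,Q \right)} = - (Q + 55) = - (55 + Q) = -55 - Q$)
$\frac{31036}{q{\left(222,-113 \right)}} + \frac{P{\left(-60,-217 \right)}}{-39804} = \frac{31036}{-55 - -113} + \frac{\left(-217\right)^{2}}{-39804} = \frac{31036}{-55 + 113} + 47089 \left(- \frac{1}{39804}\right) = \frac{31036}{58} - \frac{1519}{1284} = 31036 \cdot \frac{1}{58} - \frac{1519}{1284} = \frac{15518}{29} - \frac{1519}{1284} = \frac{19881061}{37236}$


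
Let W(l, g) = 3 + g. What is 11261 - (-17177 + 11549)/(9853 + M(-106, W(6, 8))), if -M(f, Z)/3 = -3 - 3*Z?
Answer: 16025207/1423 ≈ 11262.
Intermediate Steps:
M(f, Z) = 9 + 9*Z (M(f, Z) = -3*(-3 - 3*Z) = 9 + 9*Z)
11261 - (-17177 + 11549)/(9853 + M(-106, W(6, 8))) = 11261 - (-17177 + 11549)/(9853 + (9 + 9*(3 + 8))) = 11261 - (-5628)/(9853 + (9 + 9*11)) = 11261 - (-5628)/(9853 + (9 + 99)) = 11261 - (-5628)/(9853 + 108) = 11261 - (-5628)/9961 = 11261 - 1*(-804/1423) = 11261 + 804/1423 = 16025207/1423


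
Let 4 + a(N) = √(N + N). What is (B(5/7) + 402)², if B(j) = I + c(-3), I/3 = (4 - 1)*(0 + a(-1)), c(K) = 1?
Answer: 134527 + 6606*I*√2 ≈ 1.3453e+5 + 9342.3*I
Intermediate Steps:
a(N) = -4 + √2*√N (a(N) = -4 + √(N + N) = -4 + √(2*N) = -4 + √2*√N)
I = -36 + 9*I*√2 (I = 3*((4 - 1)*(0 + (-4 + √2*√(-1)))) = 3*(3*(0 + (-4 + √2*I))) = 3*(3*(0 + (-4 + I*√2))) = 3*(3*(-4 + I*√2)) = 3*(-12 + 3*I*√2) = -36 + 9*I*√2 ≈ -36.0 + 12.728*I)
B(j) = -35 + 9*I*√2 (B(j) = (-36 + 9*I*√2) + 1 = -35 + 9*I*√2)
(B(5/7) + 402)² = ((-35 + 9*I*√2) + 402)² = (367 + 9*I*√2)²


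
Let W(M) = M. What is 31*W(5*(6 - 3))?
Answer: 465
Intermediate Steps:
31*W(5*(6 - 3)) = 31*(5*(6 - 3)) = 31*(5*3) = 31*15 = 465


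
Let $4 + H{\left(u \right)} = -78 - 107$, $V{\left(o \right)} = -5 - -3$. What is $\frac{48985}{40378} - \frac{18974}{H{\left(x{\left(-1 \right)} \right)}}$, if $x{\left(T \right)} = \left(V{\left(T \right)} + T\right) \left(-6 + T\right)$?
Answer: $\frac{775390337}{7631442} \approx 101.6$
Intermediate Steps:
$V{\left(o \right)} = -2$ ($V{\left(o \right)} = -5 + 3 = -2$)
$x{\left(T \right)} = \left(-6 + T\right) \left(-2 + T\right)$ ($x{\left(T \right)} = \left(-2 + T\right) \left(-6 + T\right) = \left(-6 + T\right) \left(-2 + T\right)$)
$H{\left(u \right)} = -189$ ($H{\left(u \right)} = -4 - 185 = -189$)
$\frac{48985}{40378} - \frac{18974}{H{\left(x{\left(-1 \right)} \right)}} = \frac{48985}{40378} - \frac{18974}{-189} = 48985 \cdot \frac{1}{40378} - - \frac{18974}{189} = \frac{48985}{40378} + \frac{18974}{189} = \frac{775390337}{7631442}$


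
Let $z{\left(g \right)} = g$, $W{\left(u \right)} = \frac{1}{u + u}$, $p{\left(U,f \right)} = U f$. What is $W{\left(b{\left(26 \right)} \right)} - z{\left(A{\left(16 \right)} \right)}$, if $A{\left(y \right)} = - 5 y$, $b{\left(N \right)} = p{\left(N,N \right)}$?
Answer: $\frac{108161}{1352} \approx 80.001$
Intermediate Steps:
$b{\left(N \right)} = N^{2}$ ($b{\left(N \right)} = N N = N^{2}$)
$W{\left(u \right)} = \frac{1}{2 u}$
$W{\left(b{\left(26 \right)} \right)} - z{\left(A{\left(16 \right)} \right)} = \frac{1}{2 \cdot 26^{2}} - \left(-5\right) 16 = \frac{1}{2 \cdot 676} - -80 = \frac{1}{2} \cdot \frac{1}{676} + 80 = \frac{1}{1352} + 80 = \frac{108161}{1352}$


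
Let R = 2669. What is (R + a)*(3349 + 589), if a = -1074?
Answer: 6281110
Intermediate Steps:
(R + a)*(3349 + 589) = (2669 - 1074)*(3349 + 589) = 1595*3938 = 6281110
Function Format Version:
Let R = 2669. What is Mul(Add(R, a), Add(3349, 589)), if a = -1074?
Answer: 6281110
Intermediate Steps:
Mul(Add(R, a), Add(3349, 589)) = Mul(Add(2669, -1074), Add(3349, 589)) = Mul(1595, 3938) = 6281110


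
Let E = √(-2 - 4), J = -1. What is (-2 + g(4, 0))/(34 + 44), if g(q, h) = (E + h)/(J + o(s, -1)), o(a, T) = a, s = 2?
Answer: -1/39 + I*√6/78 ≈ -0.025641 + 0.031404*I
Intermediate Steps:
E = I*√6 (E = √(-6) = I*√6 ≈ 2.4495*I)
g(q, h) = h + I*√6 (g(q, h) = (I*√6 + h)/(-1 + 2) = (h + I*√6)/1 = (h + I*√6)*1 = h + I*√6)
(-2 + g(4, 0))/(34 + 44) = (-2 + (0 + I*√6))/(34 + 44) = (-2 + I*√6)/78 = (-2 + I*√6)*(1/78) = -1/39 + I*√6/78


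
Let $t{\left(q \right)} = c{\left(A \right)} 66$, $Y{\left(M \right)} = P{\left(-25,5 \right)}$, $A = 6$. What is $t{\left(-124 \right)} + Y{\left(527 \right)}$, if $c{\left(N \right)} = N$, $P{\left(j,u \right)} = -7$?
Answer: $389$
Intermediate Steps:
$Y{\left(M \right)} = -7$
$t{\left(q \right)} = 396$ ($t{\left(q \right)} = 6 \cdot 66 = 396$)
$t{\left(-124 \right)} + Y{\left(527 \right)} = 396 - 7 = 389$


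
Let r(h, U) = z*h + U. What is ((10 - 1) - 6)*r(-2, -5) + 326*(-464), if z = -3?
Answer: -151261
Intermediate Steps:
r(h, U) = U - 3*h (r(h, U) = -3*h + U = U - 3*h)
((10 - 1) - 6)*r(-2, -5) + 326*(-464) = ((10 - 1) - 6)*(-5 - 3*(-2)) + 326*(-464) = (9 - 6)*(-5 + 6) - 151264 = 3*1 - 151264 = 3 - 151264 = -151261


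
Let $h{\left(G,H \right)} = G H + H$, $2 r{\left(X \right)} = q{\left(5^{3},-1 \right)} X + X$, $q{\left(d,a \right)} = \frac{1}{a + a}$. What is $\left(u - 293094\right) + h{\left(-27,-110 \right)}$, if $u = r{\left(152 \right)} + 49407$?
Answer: $-240789$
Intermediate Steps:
$q{\left(d,a \right)} = \frac{1}{2 a}$
$r{\left(X \right)} = \frac{X}{4}$ ($r{\left(X \right)} = \frac{\frac{1}{2 \left(-1\right)} X + X}{2} = \frac{\frac{1}{2} \left(-1\right) X + X}{2} = \frac{- \frac{X}{2} + X}{2} = \frac{\frac{1}{2} X}{2} = \frac{X}{4}$)
$u = 49445$ ($u = \frac{1}{4} \cdot 152 + 49407 = 38 + 49407 = 49445$)
$h{\left(G,H \right)} = H + G H$
$\left(u - 293094\right) + h{\left(-27,-110 \right)} = \left(49445 - 293094\right) - 110 \left(1 - 27\right) = -243649 - -2860 = -243649 + 2860 = -240789$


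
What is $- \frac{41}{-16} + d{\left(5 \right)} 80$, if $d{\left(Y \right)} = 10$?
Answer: $\frac{12841}{16} \approx 802.56$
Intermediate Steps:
$- \frac{41}{-16} + d{\left(5 \right)} 80 = - \frac{41}{-16} + 10 \cdot 80 = \left(-41\right) \left(- \frac{1}{16}\right) + 800 = \frac{41}{16} + 800 = \frac{12841}{16}$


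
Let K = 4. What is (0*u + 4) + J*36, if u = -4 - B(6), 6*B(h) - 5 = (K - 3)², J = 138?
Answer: 4972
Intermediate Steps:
B(h) = 1 (B(h) = ⅚ + (4 - 3)²/6 = ⅚ + (⅙)*1² = ⅚ + (⅙)*1 = ⅚ + ⅙ = 1)
u = -5 (u = -4 - 1*1 = -4 - 1 = -5)
(0*u + 4) + J*36 = (0*(-5) + 4) + 138*36 = (0 + 4) + 4968 = 4 + 4968 = 4972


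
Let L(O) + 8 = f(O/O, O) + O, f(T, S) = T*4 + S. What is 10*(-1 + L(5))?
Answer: 50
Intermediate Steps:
f(T, S) = S + 4*T (f(T, S) = 4*T + S = S + 4*T)
L(O) = -4 + 2*O (L(O) = -8 + ((O + 4*(O/O)) + O) = -8 + ((O + 4*1) + O) = -8 + ((O + 4) + O) = -8 + ((4 + O) + O) = -8 + (4 + 2*O) = -4 + 2*O)
10*(-1 + L(5)) = 10*(-1 + (-4 + 2*5)) = 10*(-1 + (-4 + 10)) = 10*(-1 + 6) = 10*5 = 50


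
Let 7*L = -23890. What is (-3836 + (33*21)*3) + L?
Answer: -36189/7 ≈ -5169.9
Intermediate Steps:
L = -23890/7 (L = (1/7)*(-23890) = -23890/7 ≈ -3412.9)
(-3836 + (33*21)*3) + L = (-3836 + (33*21)*3) - 23890/7 = (-3836 + 693*3) - 23890/7 = (-3836 + 2079) - 23890/7 = -1757 - 23890/7 = -36189/7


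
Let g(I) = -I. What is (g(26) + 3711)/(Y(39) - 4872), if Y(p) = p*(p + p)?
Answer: -737/366 ≈ -2.0137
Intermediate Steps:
Y(p) = 2*p² (Y(p) = p*(2*p) = 2*p²)
(g(26) + 3711)/(Y(39) - 4872) = (-1*26 + 3711)/(2*39² - 4872) = (-26 + 3711)/(2*1521 - 4872) = 3685/(3042 - 4872) = 3685/(-1830) = 3685*(-1/1830) = -737/366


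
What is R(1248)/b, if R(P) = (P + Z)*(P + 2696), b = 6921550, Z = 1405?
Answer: 307748/203575 ≈ 1.5117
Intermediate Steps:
R(P) = (1405 + P)*(2696 + P) (R(P) = (P + 1405)*(P + 2696) = (1405 + P)*(2696 + P))
R(1248)/b = (3787880 + 1248² + 4101*1248)/6921550 = (3787880 + 1557504 + 5118048)*(1/6921550) = 10463432*(1/6921550) = 307748/203575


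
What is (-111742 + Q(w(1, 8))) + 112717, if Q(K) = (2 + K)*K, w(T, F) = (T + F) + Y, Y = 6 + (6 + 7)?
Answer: 1815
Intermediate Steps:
Y = 19 (Y = 6 + 13 = 19)
w(T, F) = 19 + F + T (w(T, F) = (T + F) + 19 = (F + T) + 19 = 19 + F + T)
Q(K) = K*(2 + K)
(-111742 + Q(w(1, 8))) + 112717 = (-111742 + (19 + 8 + 1)*(2 + (19 + 8 + 1))) + 112717 = (-111742 + 28*(2 + 28)) + 112717 = (-111742 + 28*30) + 112717 = (-111742 + 840) + 112717 = -110902 + 112717 = 1815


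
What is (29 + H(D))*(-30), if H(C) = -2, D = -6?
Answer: -810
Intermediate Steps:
(29 + H(D))*(-30) = (29 - 2)*(-30) = 27*(-30) = -810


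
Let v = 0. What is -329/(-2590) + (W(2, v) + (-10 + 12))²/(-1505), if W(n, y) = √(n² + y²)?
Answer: 12963/111370 ≈ 0.11640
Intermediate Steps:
-329/(-2590) + (W(2, v) + (-10 + 12))²/(-1505) = -329/(-2590) + (√(2² + 0²) + (-10 + 12))²/(-1505) = -329*(-1/2590) + (√(4 + 0) + 2)²*(-1/1505) = 47/370 + (√4 + 2)²*(-1/1505) = 47/370 + (2 + 2)²*(-1/1505) = 47/370 + 4²*(-1/1505) = 47/370 + 16*(-1/1505) = 47/370 - 16/1505 = 12963/111370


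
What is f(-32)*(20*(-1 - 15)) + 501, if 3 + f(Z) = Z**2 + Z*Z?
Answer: -653899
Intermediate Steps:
f(Z) = -3 + 2*Z**2 (f(Z) = -3 + (Z**2 + Z*Z) = -3 + (Z**2 + Z**2) = -3 + 2*Z**2)
f(-32)*(20*(-1 - 15)) + 501 = (-3 + 2*(-32)**2)*(20*(-1 - 15)) + 501 = (-3 + 2*1024)*(20*(-16)) + 501 = (-3 + 2048)*(-320) + 501 = 2045*(-320) + 501 = -654400 + 501 = -653899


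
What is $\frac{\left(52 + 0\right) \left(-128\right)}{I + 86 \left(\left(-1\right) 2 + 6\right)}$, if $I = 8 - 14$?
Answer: $- \frac{256}{13} \approx -19.692$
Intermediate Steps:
$I = -6$
$\frac{\left(52 + 0\right) \left(-128\right)}{I + 86 \left(\left(-1\right) 2 + 6\right)} = \frac{\left(52 + 0\right) \left(-128\right)}{-6 + 86 \left(\left(-1\right) 2 + 6\right)} = \frac{52 \left(-128\right)}{-6 + 86 \left(-2 + 6\right)} = - \frac{6656}{-6 + 86 \cdot 4} = - \frac{6656}{-6 + 344} = - \frac{6656}{338} = \left(-6656\right) \frac{1}{338} = - \frac{256}{13}$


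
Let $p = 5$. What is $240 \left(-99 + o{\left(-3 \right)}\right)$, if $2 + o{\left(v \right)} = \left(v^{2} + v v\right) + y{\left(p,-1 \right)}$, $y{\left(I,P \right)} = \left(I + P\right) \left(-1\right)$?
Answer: $-20880$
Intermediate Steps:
$y{\left(I,P \right)} = - I - P$
$o{\left(v \right)} = -6 + 2 v^{2}$ ($o{\left(v \right)} = -2 - \left(4 - v^{2} - v v\right) = -2 + \left(\left(v^{2} + v^{2}\right) + \left(-5 + 1\right)\right) = -2 + \left(2 v^{2} - 4\right) = -2 + \left(-4 + 2 v^{2}\right) = -6 + 2 v^{2}$)
$240 \left(-99 + o{\left(-3 \right)}\right) = 240 \left(-99 - \left(6 - 2 \left(-3\right)^{2}\right)\right) = 240 \left(-99 + \left(-6 + 2 \cdot 9\right)\right) = 240 \left(-99 + \left(-6 + 18\right)\right) = 240 \left(-99 + 12\right) = 240 \left(-87\right) = -20880$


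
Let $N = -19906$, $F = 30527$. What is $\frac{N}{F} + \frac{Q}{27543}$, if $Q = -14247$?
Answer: $- \frac{327729709}{280268387} \approx -1.1693$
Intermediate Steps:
$\frac{N}{F} + \frac{Q}{27543} = - \frac{19906}{30527} - \frac{14247}{27543} = \left(-19906\right) \frac{1}{30527} - \frac{4749}{9181} = - \frac{19906}{30527} - \frac{4749}{9181} = - \frac{327729709}{280268387}$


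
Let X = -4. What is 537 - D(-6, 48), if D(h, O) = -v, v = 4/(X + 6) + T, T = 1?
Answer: 540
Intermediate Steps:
v = 3 (v = 4/(-4 + 6) + 1 = 4/2 + 1 = (½)*4 + 1 = 2 + 1 = 3)
D(h, O) = -3 (D(h, O) = -1*3 = -3)
537 - D(-6, 48) = 537 - 1*(-3) = 537 + 3 = 540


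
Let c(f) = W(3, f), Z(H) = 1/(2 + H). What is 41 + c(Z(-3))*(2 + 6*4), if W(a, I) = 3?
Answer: 119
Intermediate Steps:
c(f) = 3
41 + c(Z(-3))*(2 + 6*4) = 41 + 3*(2 + 6*4) = 41 + 3*(2 + 24) = 41 + 3*26 = 41 + 78 = 119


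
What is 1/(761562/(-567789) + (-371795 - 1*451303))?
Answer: -189263/155782250628 ≈ -1.2149e-6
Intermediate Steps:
1/(761562/(-567789) + (-371795 - 1*451303)) = 1/(761562*(-1/567789) + (-371795 - 451303)) = 1/(-253854/189263 - 823098) = 1/(-155782250628/189263) = -189263/155782250628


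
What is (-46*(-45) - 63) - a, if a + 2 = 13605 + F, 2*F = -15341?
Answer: -7851/2 ≈ -3925.5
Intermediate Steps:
F = -15341/2 (F = (1/2)*(-15341) = -15341/2 ≈ -7670.5)
a = 11865/2 (a = -2 + (13605 - 15341/2) = -2 + 11869/2 = 11865/2 ≈ 5932.5)
(-46*(-45) - 63) - a = (-46*(-45) - 63) - 1*11865/2 = (2070 - 63) - 11865/2 = 2007 - 11865/2 = -7851/2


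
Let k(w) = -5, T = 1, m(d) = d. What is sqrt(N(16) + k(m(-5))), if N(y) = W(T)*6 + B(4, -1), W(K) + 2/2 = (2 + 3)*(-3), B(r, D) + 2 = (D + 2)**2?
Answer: I*sqrt(102) ≈ 10.1*I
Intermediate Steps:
B(r, D) = -2 + (2 + D)**2 (B(r, D) = -2 + (D + 2)**2 = -2 + (2 + D)**2)
W(K) = -16 (W(K) = -1 + (2 + 3)*(-3) = -1 + 5*(-3) = -1 - 15 = -16)
N(y) = -97 (N(y) = -16*6 + (-2 + (2 - 1)**2) = -96 + (-2 + 1**2) = -96 + (-2 + 1) = -96 - 1 = -97)
sqrt(N(16) + k(m(-5))) = sqrt(-97 - 5) = sqrt(-102) = I*sqrt(102)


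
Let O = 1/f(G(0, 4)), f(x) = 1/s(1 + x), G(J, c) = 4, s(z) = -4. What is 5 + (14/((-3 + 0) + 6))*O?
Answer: -41/3 ≈ -13.667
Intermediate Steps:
f(x) = -¼ (f(x) = 1/(-4) = -¼)
O = -4 (O = 1/(-¼) = -4)
5 + (14/((-3 + 0) + 6))*O = 5 + (14/((-3 + 0) + 6))*(-4) = 5 + (14/(-3 + 6))*(-4) = 5 + (14/3)*(-4) = 5 - 56/3 = -41/3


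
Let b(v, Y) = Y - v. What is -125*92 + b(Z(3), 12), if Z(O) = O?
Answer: -11491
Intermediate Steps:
-125*92 + b(Z(3), 12) = -125*92 + (12 - 1*3) = -11500 + (12 - 3) = -11500 + 9 = -11491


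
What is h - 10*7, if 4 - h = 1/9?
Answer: -595/9 ≈ -66.111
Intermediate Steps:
h = 35/9 (h = 4 - 1/9 = 35/9 ≈ 3.8889)
h - 10*7 = 35/9 - 10*7 = 35/9 - 70 = -595/9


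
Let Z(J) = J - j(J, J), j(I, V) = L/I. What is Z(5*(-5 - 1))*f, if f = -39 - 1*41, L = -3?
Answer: 2408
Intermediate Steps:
j(I, V) = -3/I
Z(J) = J + 3/J (Z(J) = J - (-3)/J = J + 3/J)
f = -80 (f = -39 - 41 = -80)
Z(5*(-5 - 1))*f = (5*(-5 - 1) + 3/((5*(-5 - 1))))*(-80) = (5*(-6) + 3/((5*(-6))))*(-80) = (-30 + 3/(-30))*(-80) = (-30 + 3*(-1/30))*(-80) = (-30 - 1/10)*(-80) = -301/10*(-80) = 2408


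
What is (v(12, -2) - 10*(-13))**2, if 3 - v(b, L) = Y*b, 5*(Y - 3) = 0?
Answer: 9409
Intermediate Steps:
Y = 3 (Y = 3 + (1/5)*0 = 3 + 0 = 3)
v(b, L) = 3 - 3*b
(v(12, -2) - 10*(-13))**2 = ((3 - 3*12) - 10*(-13))**2 = ((3 - 36) + 130)**2 = (-33 + 130)**2 = 97**2 = 9409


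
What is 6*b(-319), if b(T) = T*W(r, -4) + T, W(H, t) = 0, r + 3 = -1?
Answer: -1914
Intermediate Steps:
r = -4 (r = -3 - 1 = -4)
b(T) = T (b(T) = T*0 + T = 0 + T = T)
6*b(-319) = 6*(-319) = -1914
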